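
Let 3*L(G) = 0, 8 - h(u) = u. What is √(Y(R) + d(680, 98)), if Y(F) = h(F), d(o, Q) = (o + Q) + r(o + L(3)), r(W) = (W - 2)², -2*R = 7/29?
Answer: √1549021486/58 ≈ 678.58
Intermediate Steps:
h(u) = 8 - u
L(G) = 0 (L(G) = (⅓)*0 = 0)
R = -7/58 (R = -7/(2*29) = -½*7/29 = -7/58 ≈ -0.12069)
r(W) = (-2 + W)²
d(o, Q) = Q + o + (-2 + o)² (d(o, Q) = (o + Q) + (-2 + (o + 0))² = (Q + o) + (-2 + o)² = Q + o + (-2 + o)²)
Y(F) = 8 - F
√(Y(R) + d(680, 98)) = √((8 - 1*(-7/58)) + (98 + 680 + (-2 + 680)²)) = √((8 + 7/58) + (98 + 680 + 678²)) = √(471/58 + (98 + 680 + 459684)) = √(471/58 + 460462) = √(26707267/58) = √1549021486/58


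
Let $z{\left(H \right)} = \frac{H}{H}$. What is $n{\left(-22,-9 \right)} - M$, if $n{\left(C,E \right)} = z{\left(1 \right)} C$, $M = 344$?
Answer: $-366$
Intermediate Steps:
$z{\left(H \right)} = 1$
$n{\left(C,E \right)} = C$ ($n{\left(C,E \right)} = 1 C = C$)
$n{\left(-22,-9 \right)} - M = -22 - 344 = -366$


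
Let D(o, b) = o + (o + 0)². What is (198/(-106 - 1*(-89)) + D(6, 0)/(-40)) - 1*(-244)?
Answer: 78643/340 ≈ 231.30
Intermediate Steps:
D(o, b) = o + o²
(198/(-106 - 1*(-89)) + D(6, 0)/(-40)) - 1*(-244) = (198/(-106 - 1*(-89)) + (6*(1 + 6))/(-40)) - 1*(-244) = (198/(-106 + 89) + (6*7)*(-1/40)) + 244 = (198/(-17) + 42*(-1/40)) + 244 = (198*(-1/17) - 21/20) + 244 = (-198/17 - 21/20) + 244 = -4317/340 + 244 = 78643/340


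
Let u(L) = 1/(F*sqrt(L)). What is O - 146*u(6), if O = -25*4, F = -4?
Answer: -100 + 73*sqrt(6)/12 ≈ -85.099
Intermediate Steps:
O = -100
u(L) = -1/(4*sqrt(L)) (u(L) = 1/(-4*sqrt(L)) = -1/(4*sqrt(L)))
O - 146*u(6) = -100 - (-73)/(2*sqrt(6)) = -100 - (-73)*sqrt(6)/6/2 = -100 - (-73)*sqrt(6)/12 = -100 + 73*sqrt(6)/12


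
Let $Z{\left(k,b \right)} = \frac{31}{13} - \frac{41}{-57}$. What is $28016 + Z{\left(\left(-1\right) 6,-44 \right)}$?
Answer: $\frac{20762156}{741} \approx 28019.0$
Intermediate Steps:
$Z{\left(k,b \right)} = \frac{2300}{741}$ ($Z{\left(k,b \right)} = 31 \cdot \frac{1}{13} - - \frac{41}{57} = \frac{31}{13} + \frac{41}{57} = \frac{2300}{741}$)
$28016 + Z{\left(\left(-1\right) 6,-44 \right)} = 28016 + \frac{2300}{741} = \frac{20762156}{741}$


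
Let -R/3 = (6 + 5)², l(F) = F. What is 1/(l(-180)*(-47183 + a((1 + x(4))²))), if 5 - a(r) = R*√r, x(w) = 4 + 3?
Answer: 1/7969320 ≈ 1.2548e-7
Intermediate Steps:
x(w) = 7
R = -363 (R = -3*(6 + 5)² = -3*11² = -3*121 = -363)
a(r) = 5 + 363*√r (a(r) = 5 - (-363)*√r = 5 + 363*√r)
1/(l(-180)*(-47183 + a((1 + x(4))²))) = 1/((-180)*(-47183 + (5 + 363*√((1 + 7)²)))) = -1/(180*(-47183 + (5 + 363*√(8²)))) = -1/(180*(-47183 + (5 + 363*√64))) = -1/(180*(-47183 + (5 + 363*8))) = -1/(180*(-47183 + (5 + 2904))) = -1/(180*(-47183 + 2909)) = -1/180/(-44274) = -1/180*(-1/44274) = 1/7969320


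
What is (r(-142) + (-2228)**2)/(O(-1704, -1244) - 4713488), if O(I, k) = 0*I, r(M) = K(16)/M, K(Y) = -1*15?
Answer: -704885743/669315296 ≈ -1.0531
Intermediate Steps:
K(Y) = -15
r(M) = -15/M
O(I, k) = 0
(r(-142) + (-2228)**2)/(O(-1704, -1244) - 4713488) = (-15/(-142) + (-2228)**2)/(0 - 4713488) = (-15*(-1/142) + 4963984)/(-4713488) = (15/142 + 4963984)*(-1/4713488) = (704885743/142)*(-1/4713488) = -704885743/669315296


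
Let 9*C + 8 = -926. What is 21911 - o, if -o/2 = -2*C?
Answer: 200935/9 ≈ 22326.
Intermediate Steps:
C = -934/9 (C = -8/9 + (⅑)*(-926) = -8/9 - 926/9 = -934/9 ≈ -103.78)
o = -3736/9 (o = -(-4)*(-934)/9 = -2*1868/9 = -3736/9 ≈ -415.11)
21911 - o = 21911 - 1*(-3736/9) = 21911 + 3736/9 = 200935/9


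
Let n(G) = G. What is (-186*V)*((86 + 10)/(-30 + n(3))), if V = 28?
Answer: 55552/3 ≈ 18517.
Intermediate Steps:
(-186*V)*((86 + 10)/(-30 + n(3))) = (-186*28)*((86 + 10)/(-30 + 3)) = -499968/(-27) = -499968*(-1)/27 = -5208*(-32/9) = 55552/3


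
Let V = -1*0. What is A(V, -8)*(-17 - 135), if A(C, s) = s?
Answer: 1216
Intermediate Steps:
V = 0
A(V, -8)*(-17 - 135) = -8*(-17 - 135) = -8*(-152) = 1216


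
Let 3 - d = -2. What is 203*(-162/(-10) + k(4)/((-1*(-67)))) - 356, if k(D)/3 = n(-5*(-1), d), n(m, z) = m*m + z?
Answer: 1073771/335 ≈ 3205.3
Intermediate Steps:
d = 5 (d = 3 - 1*(-2) = 3 + 2 = 5)
n(m, z) = z + m² (n(m, z) = m² + z = z + m²)
k(D) = 90 (k(D) = 3*(5 + (-5*(-1))²) = 3*(5 + 5²) = 3*(5 + 25) = 3*30 = 90)
203*(-162/(-10) + k(4)/((-1*(-67)))) - 356 = 203*(-162/(-10) + 90/((-1*(-67)))) - 356 = 203*(-162*(-⅒) + 90/67) - 356 = 203*(81/5 + 90*(1/67)) - 356 = 203*(81/5 + 90/67) - 356 = 203*(5877/335) - 356 = 1193031/335 - 356 = 1073771/335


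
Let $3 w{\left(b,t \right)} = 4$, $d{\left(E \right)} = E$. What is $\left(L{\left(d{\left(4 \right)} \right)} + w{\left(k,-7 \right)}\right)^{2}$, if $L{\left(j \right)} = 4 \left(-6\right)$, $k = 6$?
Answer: $\frac{4624}{9} \approx 513.78$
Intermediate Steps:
$w{\left(b,t \right)} = \frac{4}{3}$ ($w{\left(b,t \right)} = \frac{1}{3} \cdot 4 = \frac{4}{3}$)
$L{\left(j \right)} = -24$
$\left(L{\left(d{\left(4 \right)} \right)} + w{\left(k,-7 \right)}\right)^{2} = \left(-24 + \frac{4}{3}\right)^{2} = \left(- \frac{68}{3}\right)^{2} = \frac{4624}{9}$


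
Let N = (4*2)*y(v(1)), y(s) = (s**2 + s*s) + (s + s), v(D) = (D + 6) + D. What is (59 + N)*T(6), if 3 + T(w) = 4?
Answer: 1211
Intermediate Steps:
T(w) = 1 (T(w) = -3 + 4 = 1)
v(D) = 6 + 2*D (v(D) = (6 + D) + D = 6 + 2*D)
y(s) = 2*s + 2*s**2 (y(s) = (s**2 + s**2) + 2*s = 2*s**2 + 2*s = 2*s + 2*s**2)
N = 1152 (N = (4*2)*(2*(6 + 2*1)*(1 + (6 + 2*1))) = 8*(2*(6 + 2)*(1 + (6 + 2))) = 8*(2*8*(1 + 8)) = 8*(2*8*9) = 8*144 = 1152)
(59 + N)*T(6) = (59 + 1152)*1 = 1211*1 = 1211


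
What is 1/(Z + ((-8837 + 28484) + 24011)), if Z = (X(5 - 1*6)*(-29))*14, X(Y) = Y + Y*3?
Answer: 1/45282 ≈ 2.2084e-5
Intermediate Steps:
X(Y) = 4*Y (X(Y) = Y + 3*Y = 4*Y)
Z = 1624 (Z = ((4*(5 - 1*6))*(-29))*14 = ((4*(5 - 6))*(-29))*14 = ((4*(-1))*(-29))*14 = -4*(-29)*14 = 116*14 = 1624)
1/(Z + ((-8837 + 28484) + 24011)) = 1/(1624 + ((-8837 + 28484) + 24011)) = 1/(1624 + (19647 + 24011)) = 1/(1624 + 43658) = 1/45282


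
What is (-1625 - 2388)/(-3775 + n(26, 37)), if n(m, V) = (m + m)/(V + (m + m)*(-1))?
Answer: 60195/56677 ≈ 1.0621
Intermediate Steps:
n(m, V) = 2*m/(V - 2*m) (n(m, V) = (2*m)/(V + (2*m)*(-1)) = (2*m)/(V - 2*m) = 2*m/(V - 2*m))
(-1625 - 2388)/(-3775 + n(26, 37)) = (-1625 - 2388)/(-3775 + 2*26/(37 - 2*26)) = -4013/(-3775 + 2*26/(37 - 52)) = -4013/(-3775 + 2*26/(-15)) = -4013/(-3775 + 2*26*(-1/15)) = -4013/(-3775 - 52/15) = -4013/(-56677/15) = -4013*(-15/56677) = 60195/56677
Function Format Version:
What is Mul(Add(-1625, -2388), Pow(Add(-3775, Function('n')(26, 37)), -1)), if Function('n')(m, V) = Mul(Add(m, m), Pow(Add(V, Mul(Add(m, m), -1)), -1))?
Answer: Rational(60195, 56677) ≈ 1.0621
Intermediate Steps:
Function('n')(m, V) = Mul(2, m, Pow(Add(V, Mul(-2, m)), -1)) (Function('n')(m, V) = Mul(Mul(2, m), Pow(Add(V, Mul(Mul(2, m), -1)), -1)) = Mul(Mul(2, m), Pow(Add(V, Mul(-2, m)), -1)) = Mul(2, m, Pow(Add(V, Mul(-2, m)), -1)))
Mul(Add(-1625, -2388), Pow(Add(-3775, Function('n')(26, 37)), -1)) = Mul(Add(-1625, -2388), Pow(Add(-3775, Mul(2, 26, Pow(Add(37, Mul(-2, 26)), -1))), -1)) = Mul(-4013, Pow(Add(-3775, Mul(2, 26, Pow(Add(37, -52), -1))), -1)) = Mul(-4013, Pow(Add(-3775, Mul(2, 26, Pow(-15, -1))), -1)) = Mul(-4013, Pow(Add(-3775, Mul(2, 26, Rational(-1, 15))), -1)) = Mul(-4013, Pow(Add(-3775, Rational(-52, 15)), -1)) = Mul(-4013, Pow(Rational(-56677, 15), -1)) = Mul(-4013, Rational(-15, 56677)) = Rational(60195, 56677)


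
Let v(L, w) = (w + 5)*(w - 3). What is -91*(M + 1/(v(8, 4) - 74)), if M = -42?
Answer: 19117/5 ≈ 3823.4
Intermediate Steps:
v(L, w) = (-3 + w)*(5 + w) (v(L, w) = (5 + w)*(-3 + w) = (-3 + w)*(5 + w))
-91*(M + 1/(v(8, 4) - 74)) = -91*(-42 + 1/((-15 + 4² + 2*4) - 74)) = -91*(-42 + 1/((-15 + 16 + 8) - 74)) = -91*(-42 + 1/(9 - 74)) = -91*(-42 + 1/(-65)) = -91*(-42 - 1/65) = -91*(-2731/65) = 19117/5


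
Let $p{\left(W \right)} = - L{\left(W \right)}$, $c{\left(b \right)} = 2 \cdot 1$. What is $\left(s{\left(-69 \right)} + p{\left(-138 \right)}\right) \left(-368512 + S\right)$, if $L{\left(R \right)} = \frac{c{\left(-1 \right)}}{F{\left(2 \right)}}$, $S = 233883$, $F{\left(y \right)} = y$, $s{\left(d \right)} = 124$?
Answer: $-16559367$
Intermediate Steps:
$c{\left(b \right)} = 2$
$L{\left(R \right)} = 1$ ($L{\left(R \right)} = \frac{2}{2} = 2 \cdot \frac{1}{2} = 1$)
$p{\left(W \right)} = -1$ ($p{\left(W \right)} = \left(-1\right) 1 = -1$)
$\left(s{\left(-69 \right)} + p{\left(-138 \right)}\right) \left(-368512 + S\right) = \left(124 - 1\right) \left(-368512 + 233883\right) = 123 \left(-134629\right) = -16559367$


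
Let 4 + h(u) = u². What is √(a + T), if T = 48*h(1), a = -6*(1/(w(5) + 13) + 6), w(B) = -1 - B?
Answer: I*√8862/7 ≈ 13.448*I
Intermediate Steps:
h(u) = -4 + u²
a = -258/7 (a = -6*(1/((-1 - 1*5) + 13) + 6) = -6*(1/((-1 - 5) + 13) + 6) = -6*(1/(-6 + 13) + 6) = -6*(1/7 + 6) = -6*(⅐ + 6) = -6*43/7 = -258/7 ≈ -36.857)
T = -144 (T = 48*(-4 + 1²) = 48*(-4 + 1) = 48*(-3) = -144)
√(a + T) = √(-258/7 - 144) = √(-1266/7) = I*√8862/7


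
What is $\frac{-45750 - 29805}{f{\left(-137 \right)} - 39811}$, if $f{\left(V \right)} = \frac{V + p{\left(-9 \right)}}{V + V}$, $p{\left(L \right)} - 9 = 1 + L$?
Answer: $\frac{3450345}{1818013} \approx 1.8979$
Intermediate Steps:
$p{\left(L \right)} = 10 + L$ ($p{\left(L \right)} = 9 + \left(1 + L\right) = 10 + L$)
$f{\left(V \right)} = \frac{1 + V}{2 V}$ ($f{\left(V \right)} = \frac{V + \left(10 - 9\right)}{V + V} = \frac{V + 1}{2 V} = \left(1 + V\right) \frac{1}{2 V} = \frac{1 + V}{2 V}$)
$\frac{-45750 - 29805}{f{\left(-137 \right)} - 39811} = \frac{-45750 - 29805}{\frac{1 - 137}{2 \left(-137\right)} - 39811} = - \frac{75555}{\frac{1}{2} \left(- \frac{1}{137}\right) \left(-136\right) - 39811} = - \frac{75555}{\frac{68}{137} - 39811} = - \frac{75555}{- \frac{5454039}{137}} = \left(-75555\right) \left(- \frac{137}{5454039}\right) = \frac{3450345}{1818013}$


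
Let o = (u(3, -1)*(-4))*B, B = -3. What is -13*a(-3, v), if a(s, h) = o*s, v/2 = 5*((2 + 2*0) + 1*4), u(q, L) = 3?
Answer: 1404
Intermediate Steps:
o = 36 (o = (3*(-4))*(-3) = -12*(-3) = 36)
v = 60 (v = 2*(5*((2 + 2*0) + 1*4)) = 2*(5*((2 + 0) + 4)) = 2*(5*(2 + 4)) = 2*(5*6) = 2*30 = 60)
a(s, h) = 36*s
-13*a(-3, v) = -468*(-3) = -13*(-108) = 1404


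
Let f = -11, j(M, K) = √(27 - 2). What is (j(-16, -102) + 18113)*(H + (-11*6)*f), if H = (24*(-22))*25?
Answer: -226003932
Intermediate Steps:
j(M, K) = 5 (j(M, K) = √25 = 5)
H = -13200 (H = -528*25 = -13200)
(j(-16, -102) + 18113)*(H + (-11*6)*f) = (5 + 18113)*(-13200 - 11*6*(-11)) = 18118*(-13200 - 66*(-11)) = 18118*(-13200 + 726) = 18118*(-12474) = -226003932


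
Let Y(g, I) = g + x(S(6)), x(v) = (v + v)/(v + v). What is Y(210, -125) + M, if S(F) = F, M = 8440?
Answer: 8651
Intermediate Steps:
x(v) = 1 (x(v) = (2*v)/((2*v)) = (2*v)*(1/(2*v)) = 1)
Y(g, I) = 1 + g (Y(g, I) = g + 1 = 1 + g)
Y(210, -125) + M = (1 + 210) + 8440 = 211 + 8440 = 8651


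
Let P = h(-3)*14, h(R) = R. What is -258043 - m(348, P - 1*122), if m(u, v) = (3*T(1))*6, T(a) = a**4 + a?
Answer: -258079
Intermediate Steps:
T(a) = a + a**4
P = -42 (P = -3*14 = -42)
m(u, v) = 36 (m(u, v) = (3*(1 + 1**4))*6 = (3*(1 + 1))*6 = (3*2)*6 = 6*6 = 36)
-258043 - m(348, P - 1*122) = -258043 - 1*36 = -258043 - 36 = -258079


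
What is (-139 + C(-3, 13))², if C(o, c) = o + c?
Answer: 16641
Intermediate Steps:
C(o, c) = c + o
(-139 + C(-3, 13))² = (-139 + (13 - 3))² = (-139 + 10)² = (-129)² = 16641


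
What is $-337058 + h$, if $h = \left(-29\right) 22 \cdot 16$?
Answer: $-347266$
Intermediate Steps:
$h = -10208$ ($h = \left(-638\right) 16 = -10208$)
$-337058 + h = -337058 - 10208 = -347266$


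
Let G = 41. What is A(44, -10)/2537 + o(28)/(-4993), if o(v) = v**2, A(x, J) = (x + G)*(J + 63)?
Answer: 20504457/12667241 ≈ 1.6187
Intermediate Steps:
A(x, J) = (41 + x)*(63 + J) (A(x, J) = (x + 41)*(J + 63) = (41 + x)*(63 + J))
A(44, -10)/2537 + o(28)/(-4993) = (2583 + 41*(-10) + 63*44 - 10*44)/2537 + 28**2/(-4993) = (2583 - 410 + 2772 - 440)*(1/2537) + 784*(-1/4993) = 4505*(1/2537) - 784/4993 = 4505/2537 - 784/4993 = 20504457/12667241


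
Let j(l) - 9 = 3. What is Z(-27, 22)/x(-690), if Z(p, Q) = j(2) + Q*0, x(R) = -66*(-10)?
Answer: 1/55 ≈ 0.018182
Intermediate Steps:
j(l) = 12 (j(l) = 9 + 3 = 12)
x(R) = 660
Z(p, Q) = 12 (Z(p, Q) = 12 + Q*0 = 12 + 0 = 12)
Z(-27, 22)/x(-690) = 12/660 = 12*(1/660) = 1/55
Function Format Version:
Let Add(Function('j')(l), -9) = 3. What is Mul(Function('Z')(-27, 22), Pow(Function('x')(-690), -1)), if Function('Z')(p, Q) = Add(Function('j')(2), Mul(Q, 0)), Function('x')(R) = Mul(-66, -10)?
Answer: Rational(1, 55) ≈ 0.018182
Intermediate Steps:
Function('j')(l) = 12 (Function('j')(l) = Add(9, 3) = 12)
Function('x')(R) = 660
Function('Z')(p, Q) = 12 (Function('Z')(p, Q) = Add(12, Mul(Q, 0)) = Add(12, 0) = 12)
Mul(Function('Z')(-27, 22), Pow(Function('x')(-690), -1)) = Mul(12, Pow(660, -1)) = Mul(12, Rational(1, 660)) = Rational(1, 55)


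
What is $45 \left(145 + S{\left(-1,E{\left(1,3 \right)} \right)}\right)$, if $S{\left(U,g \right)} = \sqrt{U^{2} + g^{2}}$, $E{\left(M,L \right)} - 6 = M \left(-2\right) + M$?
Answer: $6525 + 45 \sqrt{26} \approx 6754.5$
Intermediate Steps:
$E{\left(M,L \right)} = 6 - M$ ($E{\left(M,L \right)} = 6 + \left(M \left(-2\right) + M\right) = 6 + \left(- 2 M + M\right) = 6 - M$)
$45 \left(145 + S{\left(-1,E{\left(1,3 \right)} \right)}\right) = 45 \left(145 + \sqrt{\left(-1\right)^{2} + \left(6 - 1\right)^{2}}\right) = 45 \left(145 + \sqrt{1 + \left(6 - 1\right)^{2}}\right) = 45 \left(145 + \sqrt{1 + 5^{2}}\right) = 45 \left(145 + \sqrt{1 + 25}\right) = 45 \left(145 + \sqrt{26}\right) = 6525 + 45 \sqrt{26}$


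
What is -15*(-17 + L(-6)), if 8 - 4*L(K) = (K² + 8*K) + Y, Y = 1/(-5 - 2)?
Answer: 5025/28 ≈ 179.46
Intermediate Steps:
Y = -⅐ (Y = 1/(-7) = -⅐ ≈ -0.14286)
L(K) = 57/28 - 2*K - K²/4 (L(K) = 2 - ((K² + 8*K) - ⅐)/4 = 2 - (-⅐ + K² + 8*K)/4 = 2 + (1/28 - 2*K - K²/4) = 57/28 - 2*K - K²/4)
-15*(-17 + L(-6)) = -15*(-17 + (57/28 - 2*(-6) - ¼*(-6)²)) = -15*(-17 + (57/28 + 12 - ¼*36)) = -15*(-17 + (57/28 + 12 - 9)) = -15*(-17 + 141/28) = -15*(-335/28) = 5025/28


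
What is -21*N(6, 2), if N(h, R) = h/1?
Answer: -126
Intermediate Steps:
N(h, R) = h (N(h, R) = h*1 = h)
-21*N(6, 2) = -21*6 = -126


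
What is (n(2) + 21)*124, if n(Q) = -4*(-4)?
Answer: 4588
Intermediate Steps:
n(Q) = 16
(n(2) + 21)*124 = (16 + 21)*124 = 37*124 = 4588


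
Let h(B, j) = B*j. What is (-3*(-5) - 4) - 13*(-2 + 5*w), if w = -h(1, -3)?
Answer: -158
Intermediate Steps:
w = 3 (w = -(-3) = -1*(-3) = 3)
(-3*(-5) - 4) - 13*(-2 + 5*w) = (-3*(-5) - 4) - 13*(-2 + 5*3) = (15 - 4) - 13*(-2 + 15) = 11 - 13*13 = 11 - 169 = -158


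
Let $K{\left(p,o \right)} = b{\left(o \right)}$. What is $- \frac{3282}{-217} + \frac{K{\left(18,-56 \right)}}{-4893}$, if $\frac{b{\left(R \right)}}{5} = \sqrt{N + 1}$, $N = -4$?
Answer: $\frac{3282}{217} - \frac{5 i \sqrt{3}}{4893} \approx 15.124 - 0.0017699 i$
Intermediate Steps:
$b{\left(R \right)} = 5 i \sqrt{3}$ ($b{\left(R \right)} = 5 \sqrt{-4 + 1} = 5 \sqrt{-3} = 5 i \sqrt{3}$)
$K{\left(p,o \right)} = 5 i \sqrt{3}$
$- \frac{3282}{-217} + \frac{K{\left(18,-56 \right)}}{-4893} = - \frac{3282}{-217} + \frac{5 i \sqrt{3}}{-4893} = \left(-3282\right) \left(- \frac{1}{217}\right) + 5 i \sqrt{3} \left(- \frac{1}{4893}\right) = \frac{3282}{217} - \frac{5 i \sqrt{3}}{4893}$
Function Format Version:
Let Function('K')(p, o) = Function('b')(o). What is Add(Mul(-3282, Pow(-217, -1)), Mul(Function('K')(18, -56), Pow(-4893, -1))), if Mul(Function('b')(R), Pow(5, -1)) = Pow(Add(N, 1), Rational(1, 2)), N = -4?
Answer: Add(Rational(3282, 217), Mul(Rational(-5, 4893), I, Pow(3, Rational(1, 2)))) ≈ Add(15.124, Mul(-0.0017699, I))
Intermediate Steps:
Function('b')(R) = Mul(5, I, Pow(3, Rational(1, 2))) (Function('b')(R) = Mul(5, Pow(Add(-4, 1), Rational(1, 2))) = Mul(5, Pow(-3, Rational(1, 2))) = Mul(5, Mul(I, Pow(3, Rational(1, 2)))) = Mul(5, I, Pow(3, Rational(1, 2))))
Function('K')(p, o) = Mul(5, I, Pow(3, Rational(1, 2)))
Add(Mul(-3282, Pow(-217, -1)), Mul(Function('K')(18, -56), Pow(-4893, -1))) = Add(Mul(-3282, Pow(-217, -1)), Mul(Mul(5, I, Pow(3, Rational(1, 2))), Pow(-4893, -1))) = Add(Mul(-3282, Rational(-1, 217)), Mul(Mul(5, I, Pow(3, Rational(1, 2))), Rational(-1, 4893))) = Add(Rational(3282, 217), Mul(Rational(-5, 4893), I, Pow(3, Rational(1, 2))))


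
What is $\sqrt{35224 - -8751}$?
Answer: $5 \sqrt{1759} \approx 209.7$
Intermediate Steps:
$\sqrt{35224 - -8751} = \sqrt{35224 + \left(-81 + 8832\right)} = \sqrt{35224 + 8751} = \sqrt{43975} = 5 \sqrt{1759}$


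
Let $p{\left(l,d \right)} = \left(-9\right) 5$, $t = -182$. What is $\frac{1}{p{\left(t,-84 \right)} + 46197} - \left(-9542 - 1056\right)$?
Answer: $\frac{489118897}{46152} \approx 10598.0$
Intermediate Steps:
$p{\left(l,d \right)} = -45$
$\frac{1}{p{\left(t,-84 \right)} + 46197} - \left(-9542 - 1056\right) = \frac{1}{-45 + 46197} - \left(-9542 - 1056\right) = \frac{1}{46152} - \left(-9542 - 1056\right) = \frac{1}{46152} - -10598 = \frac{1}{46152} + 10598 = \frac{489118897}{46152}$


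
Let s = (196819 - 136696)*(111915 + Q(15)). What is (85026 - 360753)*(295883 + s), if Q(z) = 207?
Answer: -1858787897283303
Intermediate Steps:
s = 6741111006 (s = (196819 - 136696)*(111915 + 207) = 60123*112122 = 6741111006)
(85026 - 360753)*(295883 + s) = (85026 - 360753)*(295883 + 6741111006) = -275727*6741406889 = -1858787897283303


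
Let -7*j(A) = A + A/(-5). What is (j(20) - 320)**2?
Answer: 5089536/49 ≈ 1.0387e+5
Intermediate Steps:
j(A) = -4*A/35 (j(A) = -(A + A/(-5))/7 = -(A + A*(-1/5))/7 = -(A - A/5)/7 = -4*A/35)
(j(20) - 320)**2 = (-4/35*20 - 320)**2 = (-16/7 - 320)**2 = (-2256/7)**2 = 5089536/49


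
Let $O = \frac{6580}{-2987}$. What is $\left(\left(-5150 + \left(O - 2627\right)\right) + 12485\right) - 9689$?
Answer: $- \frac{14884827}{2987} \approx -4983.2$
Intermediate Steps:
$O = - \frac{6580}{2987}$ ($O = 6580 \left(- \frac{1}{2987}\right) = - \frac{6580}{2987} \approx -2.2029$)
$\left(\left(-5150 + \left(O - 2627\right)\right) + 12485\right) - 9689 = \left(\left(-5150 - \frac{7853429}{2987}\right) + 12485\right) - 9689 = \left(- \frac{23236479}{2987} + 12485\right) - 9689 = \frac{14056216}{2987} - 9689 = - \frac{14884827}{2987}$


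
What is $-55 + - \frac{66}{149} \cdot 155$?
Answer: $- \frac{18425}{149} \approx -123.66$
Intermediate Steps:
$-55 + - \frac{66}{149} \cdot 155 = -55 + \left(-66\right) \frac{1}{149} \cdot 155 = -55 - \frac{10230}{149} = - \frac{18425}{149}$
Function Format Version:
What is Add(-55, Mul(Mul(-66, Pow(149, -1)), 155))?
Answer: Rational(-18425, 149) ≈ -123.66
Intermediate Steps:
Add(-55, Mul(Mul(-66, Pow(149, -1)), 155)) = Add(-55, Mul(Mul(-66, Rational(1, 149)), 155)) = Add(-55, Mul(Rational(-66, 149), 155)) = Add(-55, Rational(-10230, 149)) = Rational(-18425, 149)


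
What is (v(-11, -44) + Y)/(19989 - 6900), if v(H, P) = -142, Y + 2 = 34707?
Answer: 11521/4363 ≈ 2.6406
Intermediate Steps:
Y = 34705 (Y = -2 + 34707 = 34705)
(v(-11, -44) + Y)/(19989 - 6900) = (-142 + 34705)/(19989 - 6900) = 34563/13089 = 34563*(1/13089) = 11521/4363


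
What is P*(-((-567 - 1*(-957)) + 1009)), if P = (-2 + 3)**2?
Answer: -1399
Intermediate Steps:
P = 1 (P = 1**2 = 1)
P*(-((-567 - 1*(-957)) + 1009)) = 1*(-((-567 - 1*(-957)) + 1009)) = 1*(-((-567 + 957) + 1009)) = 1*(-(390 + 1009)) = 1*(-1*1399) = 1*(-1399) = -1399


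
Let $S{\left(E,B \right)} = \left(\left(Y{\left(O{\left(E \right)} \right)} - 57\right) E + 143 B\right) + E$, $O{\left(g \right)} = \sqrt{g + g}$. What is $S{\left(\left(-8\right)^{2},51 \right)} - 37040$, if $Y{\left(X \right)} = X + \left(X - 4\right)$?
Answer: $-33587 + 1024 \sqrt{2} \approx -32139.0$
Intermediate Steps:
$O{\left(g \right)} = \sqrt{2} \sqrt{g}$ ($O{\left(g \right)} = \sqrt{2 g} = \sqrt{2} \sqrt{g}$)
$Y{\left(X \right)} = -4 + 2 X$ ($Y{\left(X \right)} = X + \left(X - 4\right) = X + \left(-4 + X\right) = -4 + 2 X$)
$S{\left(E,B \right)} = E + 143 B + E \left(-61 + 2 \sqrt{2} \sqrt{E}\right)$ ($S{\left(E,B \right)} = \left(\left(\left(-4 + 2 \sqrt{2} \sqrt{E}\right) - 57\right) E + 143 B\right) + E = \left(\left(-61 + 2 \sqrt{2} \sqrt{E}\right) E + 143 B\right) + E = \left(E \left(-61 + 2 \sqrt{2} \sqrt{E}\right) + 143 B\right) + E = \left(143 B + E \left(-61 + 2 \sqrt{2} \sqrt{E}\right)\right) + E = E + 143 B + E \left(-61 + 2 \sqrt{2} \sqrt{E}\right)$)
$S{\left(\left(-8\right)^{2},51 \right)} - 37040 = \left(- 60 \left(-8\right)^{2} + 143 \cdot 51 + 2 \sqrt{2} \left(\left(-8\right)^{2}\right)^{\frac{3}{2}}\right) - 37040 = \left(\left(-60\right) 64 + 7293 + 2 \sqrt{2} \cdot 64^{\frac{3}{2}}\right) - 37040 = \left(-3840 + 7293 + 2 \sqrt{2} \cdot 512\right) - 37040 = \left(-3840 + 7293 + 1024 \sqrt{2}\right) - 37040 = \left(3453 + 1024 \sqrt{2}\right) - 37040 = -33587 + 1024 \sqrt{2}$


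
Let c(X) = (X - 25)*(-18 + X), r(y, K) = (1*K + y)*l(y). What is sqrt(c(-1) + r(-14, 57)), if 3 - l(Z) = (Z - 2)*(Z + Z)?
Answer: I*sqrt(18641) ≈ 136.53*I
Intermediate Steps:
l(Z) = 3 - 2*Z*(-2 + Z) (l(Z) = 3 - (Z - 2)*(Z + Z) = 3 - (-2 + Z)*2*Z = 3 - 2*Z*(-2 + Z))
r(y, K) = (K + y)*(3 - 2*y**2 + 4*y) (r(y, K) = (1*K + y)*(3 - 2*y**2 + 4*y) = (K + y)*(3 - 2*y**2 + 4*y))
c(X) = (-25 + X)*(-18 + X)
sqrt(c(-1) + r(-14, 57)) = sqrt((450 + (-1)**2 - 43*(-1)) + (57 - 14)*(3 - 2*(-14)**2 + 4*(-14))) = sqrt((450 + 1 + 43) + 43*(3 - 2*196 - 56)) = sqrt(494 + 43*(3 - 392 - 56)) = sqrt(494 + 43*(-445)) = sqrt(494 - 19135) = sqrt(-18641) = I*sqrt(18641)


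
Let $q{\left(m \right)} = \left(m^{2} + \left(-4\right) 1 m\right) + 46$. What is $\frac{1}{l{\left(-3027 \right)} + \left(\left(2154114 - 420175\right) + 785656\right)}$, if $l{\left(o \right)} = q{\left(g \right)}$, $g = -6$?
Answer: $\frac{1}{2519701} \approx 3.9687 \cdot 10^{-7}$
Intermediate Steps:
$q{\left(m \right)} = 46 + m^{2} - 4 m$ ($q{\left(m \right)} = \left(m^{2} - 4 m\right) + 46 = 46 + m^{2} - 4 m$)
$l{\left(o \right)} = 106$ ($l{\left(o \right)} = 46 + \left(-6\right)^{2} - -24 = 46 + 36 + 24 = 106$)
$\frac{1}{l{\left(-3027 \right)} + \left(\left(2154114 - 420175\right) + 785656\right)} = \frac{1}{106 + \left(\left(2154114 - 420175\right) + 785656\right)} = \frac{1}{106 + \left(1733939 + 785656\right)} = \frac{1}{106 + 2519595} = \frac{1}{2519701}$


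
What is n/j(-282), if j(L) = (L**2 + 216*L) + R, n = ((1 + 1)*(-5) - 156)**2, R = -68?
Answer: 6889/4636 ≈ 1.4860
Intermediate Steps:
n = 27556 (n = (2*(-5) - 156)**2 = (-10 - 156)**2 = (-166)**2 = 27556)
j(L) = -68 + L**2 + 216*L (j(L) = (L**2 + 216*L) - 68 = -68 + L**2 + 216*L)
n/j(-282) = 27556/(-68 + (-282)**2 + 216*(-282)) = 27556/(-68 + 79524 - 60912) = 27556/18544 = 27556*(1/18544) = 6889/4636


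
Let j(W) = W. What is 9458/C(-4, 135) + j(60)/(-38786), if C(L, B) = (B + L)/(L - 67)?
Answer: -13022752504/2540483 ≈ -5126.1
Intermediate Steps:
C(L, B) = (B + L)/(-67 + L)
9458/C(-4, 135) + j(60)/(-38786) = 9458/(((135 - 4)/(-67 - 4))) + 60/(-38786) = 9458/((131/(-71))) + 60*(-1/38786) = 9458/((-1/71*131)) - 30/19393 = 9458/(-131/71) - 30/19393 = 9458*(-71/131) - 30/19393 = -671518/131 - 30/19393 = -13022752504/2540483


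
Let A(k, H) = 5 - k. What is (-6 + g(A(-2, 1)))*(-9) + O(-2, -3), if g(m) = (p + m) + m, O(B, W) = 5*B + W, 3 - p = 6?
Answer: -58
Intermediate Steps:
p = -3 (p = 3 - 1*6 = 3 - 6 = -3)
O(B, W) = W + 5*B
g(m) = -3 + 2*m (g(m) = (-3 + m) + m = -3 + 2*m)
(-6 + g(A(-2, 1)))*(-9) + O(-2, -3) = (-6 + (-3 + 2*(5 - 1*(-2))))*(-9) + (-3 + 5*(-2)) = (-6 + (-3 + 2*(5 + 2)))*(-9) + (-3 - 10) = (-6 + (-3 + 2*7))*(-9) - 13 = (-6 + (-3 + 14))*(-9) - 13 = (-6 + 11)*(-9) - 13 = 5*(-9) - 13 = -45 - 13 = -58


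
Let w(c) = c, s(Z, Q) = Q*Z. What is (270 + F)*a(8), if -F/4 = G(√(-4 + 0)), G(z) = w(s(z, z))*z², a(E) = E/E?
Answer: 206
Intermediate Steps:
a(E) = 1
G(z) = z⁴ (G(z) = (z*z)*z² = z²*z² = z⁴)
F = -64 (F = -4*(-4 + 0)² = -4*(√(-4))⁴ = -4*(2*I)⁴ = -4*16 = -64)
(270 + F)*a(8) = (270 - 64)*1 = 206*1 = 206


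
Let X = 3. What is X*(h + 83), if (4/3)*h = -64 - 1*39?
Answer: 69/4 ≈ 17.250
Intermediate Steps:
h = -309/4 (h = 3*(-64 - 1*39)/4 = 3*(-64 - 39)/4 = (3/4)*(-103) = -309/4 ≈ -77.250)
X*(h + 83) = 3*(-309/4 + 83) = 3*(23/4) = 69/4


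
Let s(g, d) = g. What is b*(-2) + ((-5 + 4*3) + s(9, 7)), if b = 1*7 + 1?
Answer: 0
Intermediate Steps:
b = 8 (b = 7 + 1 = 8)
b*(-2) + ((-5 + 4*3) + s(9, 7)) = 8*(-2) + ((-5 + 4*3) + 9) = -16 + ((-5 + 12) + 9) = -16 + (7 + 9) = -16 + 16 = 0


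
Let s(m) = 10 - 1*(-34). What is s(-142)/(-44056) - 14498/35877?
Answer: -160075619/395149278 ≈ -0.40510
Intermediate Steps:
s(m) = 44 (s(m) = 10 + 34 = 44)
s(-142)/(-44056) - 14498/35877 = 44/(-44056) - 14498/35877 = 44*(-1/44056) - 14498*1/35877 = -11/11014 - 14498/35877 = -160075619/395149278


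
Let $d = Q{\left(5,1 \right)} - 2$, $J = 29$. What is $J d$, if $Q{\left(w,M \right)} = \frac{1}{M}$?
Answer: $-29$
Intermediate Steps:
$d = -1$ ($d = 1^{-1} - 2 = 1 - 2 = -1$)
$J d = 29 \left(-1\right) = -29$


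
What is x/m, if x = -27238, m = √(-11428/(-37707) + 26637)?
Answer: -27238*√37873392959409/1004412787 ≈ -166.89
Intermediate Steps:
m = √37873392959409/37707 (m = √(-11428*(-1/37707) + 26637) = √(11428/37707 + 26637) = √(1004412787/37707) = √37873392959409/37707 ≈ 163.21)
x/m = -27238*√37873392959409/1004412787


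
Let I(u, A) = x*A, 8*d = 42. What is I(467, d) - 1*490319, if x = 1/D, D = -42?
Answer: -3922553/8 ≈ -4.9032e+5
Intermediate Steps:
d = 21/4 (d = (1/8)*42 = 21/4 ≈ 5.2500)
x = -1/42 (x = 1/(-42) = -1/42 ≈ -0.023810)
I(u, A) = -A/42
I(467, d) - 1*490319 = -1/42*21/4 - 1*490319 = -1/8 - 490319 = -3922553/8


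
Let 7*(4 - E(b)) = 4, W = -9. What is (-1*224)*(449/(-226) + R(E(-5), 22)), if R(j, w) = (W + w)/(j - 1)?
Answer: -1448496/1921 ≈ -754.03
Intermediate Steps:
E(b) = 24/7 (E(b) = 4 - ⅐*4 = 4 - 4/7 = 24/7)
R(j, w) = (-9 + w)/(-1 + j) (R(j, w) = (-9 + w)/(j - 1) = (-9 + w)/(-1 + j))
(-1*224)*(449/(-226) + R(E(-5), 22)) = (-1*224)*(449/(-226) + (-9 + 22)/(-1 + 24/7)) = -224*(449*(-1/226) + 13/(17/7)) = -224*(-449/226 + (7/17)*13) = -224*(-449/226 + 91/17) = -224*12933/3842 = -1448496/1921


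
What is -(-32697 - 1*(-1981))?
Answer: 30716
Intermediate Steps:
-(-32697 - 1*(-1981)) = -(-32697 + 1981) = -1*(-30716) = 30716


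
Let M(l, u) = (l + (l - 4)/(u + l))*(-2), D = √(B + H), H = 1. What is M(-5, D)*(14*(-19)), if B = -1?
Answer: -8512/5 ≈ -1702.4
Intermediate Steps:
D = 0 (D = √(-1 + 1) = √0 = 0)
M(l, u) = -2*l - 2*(-4 + l)/(l + u) (M(l, u) = (l + (-4 + l)/(l + u))*(-2) = -2*l - 2*(-4 + l)/(l + u))
M(-5, D)*(14*(-19)) = (2*(4 - 1*(-5) - 1*(-5)² - 1*(-5)*0)/(-5 + 0))*(14*(-19)) = (2*(4 + 5 - 1*25 + 0)/(-5))*(-266) = (2*(-⅕)*(4 + 5 - 25 + 0))*(-266) = (2*(-⅕)*(-16))*(-266) = (32/5)*(-266) = -8512/5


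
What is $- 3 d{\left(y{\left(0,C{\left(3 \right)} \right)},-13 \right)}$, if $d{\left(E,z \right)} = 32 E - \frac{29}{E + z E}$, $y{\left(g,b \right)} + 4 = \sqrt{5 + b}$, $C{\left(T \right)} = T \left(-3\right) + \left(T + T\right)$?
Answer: $\frac{5405}{14} - \frac{5347 \sqrt{2}}{56} \approx 251.04$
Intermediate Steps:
$C{\left(T \right)} = - T$ ($C{\left(T \right)} = - 3 T + 2 T = - T$)
$y{\left(g,b \right)} = -4 + \sqrt{5 + b}$
$d{\left(E,z \right)} = - \frac{29}{E + E z} + 32 E$ ($d{\left(E,z \right)} = 32 E - \frac{29}{E + E z} = - \frac{29}{E + E z} + 32 E$)
$- 3 d{\left(y{\left(0,C{\left(3 \right)} \right)},-13 \right)} = - 3 \frac{-29 + 32 \left(-4 + \sqrt{5 - 3}\right)^{2} + 32 \left(-13\right) \left(-4 + \sqrt{5 - 3}\right)^{2}}{\left(-4 + \sqrt{5 - 3}\right) \left(1 - 13\right)} = - 3 \frac{-29 + 32 \left(-4 + \sqrt{5 - 3}\right)^{2} + 32 \left(-13\right) \left(-4 + \sqrt{5 - 3}\right)^{2}}{\left(-4 + \sqrt{5 - 3}\right) \left(-12\right)} = - 3 \frac{1}{-4 + \sqrt{2}} \left(- \frac{1}{12}\right) \left(-29 + 32 \left(-4 + \sqrt{2}\right)^{2} + 32 \left(-13\right) \left(-4 + \sqrt{2}\right)^{2}\right) = - 3 \frac{1}{-4 + \sqrt{2}} \left(- \frac{1}{12}\right) \left(-29 + 32 \left(-4 + \sqrt{2}\right)^{2} - 416 \left(-4 + \sqrt{2}\right)^{2}\right) = - 3 \frac{1}{-4 + \sqrt{2}} \left(- \frac{1}{12}\right) \left(-29 - 384 \left(-4 + \sqrt{2}\right)^{2}\right) = - 3 \left(- \frac{-29 - 384 \left(-4 + \sqrt{2}\right)^{2}}{12 \left(-4 + \sqrt{2}\right)}\right) = \frac{-29 - 384 \left(-4 + \sqrt{2}\right)^{2}}{4 \left(-4 + \sqrt{2}\right)}$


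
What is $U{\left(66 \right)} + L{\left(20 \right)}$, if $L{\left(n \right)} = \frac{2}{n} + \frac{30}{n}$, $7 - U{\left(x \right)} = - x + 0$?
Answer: $\frac{373}{5} \approx 74.6$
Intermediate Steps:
$U{\left(x \right)} = 7 + x$ ($U{\left(x \right)} = 7 - \left(- x + 0\right) = 7 - - x = 7 + x$)
$L{\left(n \right)} = \frac{32}{n}$
$U{\left(66 \right)} + L{\left(20 \right)} = \left(7 + 66\right) + \frac{32}{20} = 73 + 32 \cdot \frac{1}{20} = 73 + \frac{8}{5} = \frac{373}{5}$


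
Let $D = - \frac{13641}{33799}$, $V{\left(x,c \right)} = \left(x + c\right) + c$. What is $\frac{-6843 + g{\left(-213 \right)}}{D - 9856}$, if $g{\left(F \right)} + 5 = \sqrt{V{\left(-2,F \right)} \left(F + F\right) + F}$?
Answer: $\frac{231455552}{333136585} - \frac{101397 \sqrt{20235}}{333136585} \approx 0.65148$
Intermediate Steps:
$V{\left(x,c \right)} = x + 2 c$ ($V{\left(x,c \right)} = \left(c + x\right) + c = x + 2 c$)
$g{\left(F \right)} = -5 + \sqrt{F + 2 F \left(-2 + 2 F\right)}$ ($g{\left(F \right)} = -5 + \sqrt{\left(-2 + 2 F\right) \left(F + F\right) + F} = -5 + \sqrt{\left(-2 + 2 F\right) 2 F + F} = -5 + \sqrt{2 F \left(-2 + 2 F\right) + F} = -5 + \sqrt{F + 2 F \left(-2 + 2 F\right)}$)
$D = - \frac{13641}{33799}$ ($D = \left(-13641\right) \frac{1}{33799} = - \frac{13641}{33799} \approx -0.40359$)
$\frac{-6843 + g{\left(-213 \right)}}{D - 9856} = \frac{-6843 - \left(5 - \sqrt{- 213 \left(-3 + 4 \left(-213\right)\right)}\right)}{- \frac{13641}{33799} - 9856} = \frac{-6843 - \left(5 - \sqrt{- 213 \left(-3 - 852\right)}\right)}{- \frac{333136585}{33799}} = \left(-6843 - \left(5 - \sqrt{\left(-213\right) \left(-855\right)}\right)\right) \left(- \frac{33799}{333136585}\right) = \left(-6843 - \left(5 - \sqrt{182115}\right)\right) \left(- \frac{33799}{333136585}\right) = \left(-6843 - \left(5 - 3 \sqrt{20235}\right)\right) \left(- \frac{33799}{333136585}\right) = \left(-6848 + 3 \sqrt{20235}\right) \left(- \frac{33799}{333136585}\right) = \frac{231455552}{333136585} - \frac{101397 \sqrt{20235}}{333136585}$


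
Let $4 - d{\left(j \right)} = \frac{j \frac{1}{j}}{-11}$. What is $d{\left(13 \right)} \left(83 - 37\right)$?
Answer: $\frac{2070}{11} \approx 188.18$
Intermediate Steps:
$d{\left(j \right)} = \frac{45}{11}$ ($d{\left(j \right)} = 4 - \frac{j \frac{1}{j}}{-11} = 4 - 1 \left(- \frac{1}{11}\right) = 4 - - \frac{1}{11} = 4 + \frac{1}{11} = \frac{45}{11}$)
$d{\left(13 \right)} \left(83 - 37\right) = \frac{45 \left(83 - 37\right)}{11} = \frac{45}{11} \cdot 46 = \frac{2070}{11}$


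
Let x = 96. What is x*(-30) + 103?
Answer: -2777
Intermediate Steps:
x*(-30) + 103 = 96*(-30) + 103 = -2880 + 103 = -2777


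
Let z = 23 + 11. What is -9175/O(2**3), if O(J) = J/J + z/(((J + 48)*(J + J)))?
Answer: -822080/93 ≈ -8839.6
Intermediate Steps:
z = 34
O(J) = 1 + 17/(J*(48 + J)) (O(J) = J/J + 34/(((J + 48)*(J + J))) = 1 + 34/(((48 + J)*(2*J))) = 1 + 34/((2*J*(48 + J))) = 1 + 34*(1/(2*J*(48 + J))) = 1 + 17/(J*(48 + J)))
-9175/O(2**3) = -9175*8*(48 + 2**3)/(17 + (2**3)**2 + 48*2**3) = -9175*8*(48 + 8)/(17 + 8**2 + 48*8) = -9175*448/(17 + 64 + 384) = -9175/((1/8)*(1/56)*465) = -9175/465/448 = -9175*448/465 = -822080/93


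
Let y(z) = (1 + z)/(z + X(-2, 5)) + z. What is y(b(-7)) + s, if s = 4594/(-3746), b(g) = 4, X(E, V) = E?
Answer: 19755/3746 ≈ 5.2736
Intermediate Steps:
s = -2297/1873 (s = 4594*(-1/3746) = -2297/1873 ≈ -1.2264)
y(z) = z + (1 + z)/(-2 + z) (y(z) = (1 + z)/(z - 2) + z = (1 + z)/(-2 + z) + z = z + (1 + z)/(-2 + z))
y(b(-7)) + s = (1 + 4² - 1*4)/(-2 + 4) - 2297/1873 = (1 + 16 - 4)/2 - 2297/1873 = (½)*13 - 2297/1873 = 13/2 - 2297/1873 = 19755/3746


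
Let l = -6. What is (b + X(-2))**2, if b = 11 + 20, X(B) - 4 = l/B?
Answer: 1444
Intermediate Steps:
X(B) = 4 - 6/B
b = 31
(b + X(-2))**2 = (31 + (4 - 6/(-2)))**2 = (31 + (4 - 6*(-1/2)))**2 = (31 + (4 + 3))**2 = (31 + 7)**2 = 38**2 = 1444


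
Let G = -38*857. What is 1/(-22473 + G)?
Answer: -1/55039 ≈ -1.8169e-5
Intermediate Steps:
G = -32566
1/(-22473 + G) = 1/(-22473 - 32566) = 1/(-55039) = -1/55039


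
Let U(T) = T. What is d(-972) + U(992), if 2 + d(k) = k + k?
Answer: -954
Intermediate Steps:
d(k) = -2 + 2*k (d(k) = -2 + (k + k) = -2 + 2*k)
d(-972) + U(992) = (-2 + 2*(-972)) + 992 = (-2 - 1944) + 992 = -1946 + 992 = -954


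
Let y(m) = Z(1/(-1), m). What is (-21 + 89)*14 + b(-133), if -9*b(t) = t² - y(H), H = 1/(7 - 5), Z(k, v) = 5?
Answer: -9116/9 ≈ -1012.9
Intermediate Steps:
H = ½ (H = 1/2 = ½ ≈ 0.50000)
y(m) = 5
b(t) = 5/9 - t²/9 (b(t) = -(t² - 1*5)/9 = -(t² - 5)/9 = -(-5 + t²)/9 = 5/9 - t²/9)
(-21 + 89)*14 + b(-133) = (-21 + 89)*14 + (5/9 - ⅑*(-133)²) = 68*14 + (5/9 - ⅑*17689) = 952 + (5/9 - 17689/9) = 952 - 17684/9 = -9116/9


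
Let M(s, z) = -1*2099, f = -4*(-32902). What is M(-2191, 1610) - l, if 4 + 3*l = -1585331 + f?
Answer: 1447430/3 ≈ 4.8248e+5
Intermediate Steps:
f = 131608
M(s, z) = -2099
l = -1453727/3 (l = -4/3 + (-1585331 + 131608)/3 = -4/3 + (⅓)*(-1453723) = -4/3 - 1453723/3 = -1453727/3 ≈ -4.8458e+5)
M(-2191, 1610) - l = -2099 - 1*(-1453727/3) = -2099 + 1453727/3 = 1447430/3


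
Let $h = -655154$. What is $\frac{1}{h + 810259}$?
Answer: $\frac{1}{155105} \approx 6.4472 \cdot 10^{-6}$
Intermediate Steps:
$\frac{1}{h + 810259} = \frac{1}{-655154 + 810259} = \frac{1}{155105}$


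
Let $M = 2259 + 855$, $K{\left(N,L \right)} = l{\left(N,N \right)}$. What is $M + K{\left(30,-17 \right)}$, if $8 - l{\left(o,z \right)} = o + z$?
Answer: $3062$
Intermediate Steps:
$l{\left(o,z \right)} = 8 - o - z$ ($l{\left(o,z \right)} = 8 - \left(o + z\right) = 8 - o - z$)
$K{\left(N,L \right)} = 8 - 2 N$ ($K{\left(N,L \right)} = 8 - N - N = 8 - 2 N$)
$M = 3114$
$M + K{\left(30,-17 \right)} = 3114 + \left(8 - 60\right) = 3114 - 52 = 3062$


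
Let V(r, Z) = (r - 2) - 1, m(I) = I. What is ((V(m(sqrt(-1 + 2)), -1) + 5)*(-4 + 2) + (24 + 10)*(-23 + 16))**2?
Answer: 59536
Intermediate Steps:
V(r, Z) = -3 + r (V(r, Z) = (-2 + r) - 1 = -3 + r)
((V(m(sqrt(-1 + 2)), -1) + 5)*(-4 + 2) + (24 + 10)*(-23 + 16))**2 = (((-3 + sqrt(-1 + 2)) + 5)*(-4 + 2) + (24 + 10)*(-23 + 16))**2 = (((-3 + sqrt(1)) + 5)*(-2) + 34*(-7))**2 = (((-3 + 1) + 5)*(-2) - 238)**2 = ((-2 + 5)*(-2) - 238)**2 = (3*(-2) - 238)**2 = (-6 - 238)**2 = (-244)**2 = 59536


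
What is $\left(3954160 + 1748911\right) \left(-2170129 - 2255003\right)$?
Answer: $-25236841980372$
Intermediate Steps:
$\left(3954160 + 1748911\right) \left(-2170129 - 2255003\right) = 5703071 \left(-4425132\right) = -25236841980372$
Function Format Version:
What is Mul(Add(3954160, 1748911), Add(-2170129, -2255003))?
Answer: -25236841980372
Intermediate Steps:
Mul(Add(3954160, 1748911), Add(-2170129, -2255003)) = Mul(5703071, -4425132) = -25236841980372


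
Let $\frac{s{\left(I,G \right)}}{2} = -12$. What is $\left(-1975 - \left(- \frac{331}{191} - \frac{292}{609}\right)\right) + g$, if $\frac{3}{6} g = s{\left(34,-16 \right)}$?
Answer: $- \frac{235055986}{116319} \approx -2020.8$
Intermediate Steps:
$s{\left(I,G \right)} = -24$ ($s{\left(I,G \right)} = 2 \left(-12\right) = -24$)
$g = -48$ ($g = 2 \left(-24\right) = -48$)
$\left(-1975 - \left(- \frac{331}{191} - \frac{292}{609}\right)\right) + g = \left(-1975 - \left(- \frac{331}{191} - \frac{292}{609}\right)\right) - 48 = \left(-1975 - - \frac{257351}{116319}\right) - 48 = \left(-1975 + \left(\frac{292}{609} + \frac{331}{191}\right)\right) - 48 = \left(-1975 + \frac{257351}{116319}\right) - 48 = - \frac{229472674}{116319} - 48 = - \frac{235055986}{116319}$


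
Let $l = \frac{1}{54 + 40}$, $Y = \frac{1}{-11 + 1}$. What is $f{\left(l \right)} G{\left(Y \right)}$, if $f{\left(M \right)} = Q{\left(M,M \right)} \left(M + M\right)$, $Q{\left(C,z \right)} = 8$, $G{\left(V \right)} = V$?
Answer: $- \frac{4}{235} \approx -0.017021$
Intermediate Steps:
$Y = - \frac{1}{10}$ ($Y = \frac{1}{-10} = - \frac{1}{10} \approx -0.1$)
$l = \frac{1}{94} \approx 0.010638$
$f{\left(M \right)} = 16 M$ ($f{\left(M \right)} = 8 \left(M + M\right) = 8 \cdot 2 M = 16 M$)
$f{\left(l \right)} G{\left(Y \right)} = 16 \cdot \frac{1}{94} \left(- \frac{1}{10}\right) = \frac{8}{47} \left(- \frac{1}{10}\right) = - \frac{4}{235}$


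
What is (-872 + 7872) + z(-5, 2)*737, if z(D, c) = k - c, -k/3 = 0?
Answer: 5526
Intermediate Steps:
k = 0 (k = -3*0 = 0)
z(D, c) = -c (z(D, c) = 0 - c = -c)
(-872 + 7872) + z(-5, 2)*737 = (-872 + 7872) - 1*2*737 = 7000 - 2*737 = 7000 - 1474 = 5526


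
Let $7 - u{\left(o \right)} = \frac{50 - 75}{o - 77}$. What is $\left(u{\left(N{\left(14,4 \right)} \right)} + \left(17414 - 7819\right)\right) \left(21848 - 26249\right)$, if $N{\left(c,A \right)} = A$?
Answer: $- \frac{3084753321}{73} \approx -4.2257 \cdot 10^{7}$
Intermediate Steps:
$u{\left(o \right)} = 7 + \frac{25}{-77 + o}$ ($u{\left(o \right)} = 7 - \frac{50 - 75}{o - 77} = 7 - - \frac{25}{-77 + o} = 7 + \frac{25}{-77 + o}$)
$\left(u{\left(N{\left(14,4 \right)} \right)} + \left(17414 - 7819\right)\right) \left(21848 - 26249\right) = \left(\frac{-514 + 7 \cdot 4}{-77 + 4} + \left(17414 - 7819\right)\right) \left(21848 - 26249\right) = \left(\frac{-514 + 28}{-73} + \left(17414 - 7819\right)\right) \left(21848 - 26249\right) = \left(\left(- \frac{1}{73}\right) \left(-486\right) + 9595\right) \left(21848 - 26249\right) = \left(\frac{486}{73} + 9595\right) \left(-4401\right) = \frac{700921}{73} \left(-4401\right) = - \frac{3084753321}{73}$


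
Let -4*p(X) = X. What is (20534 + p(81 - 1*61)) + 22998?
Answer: 43527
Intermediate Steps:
p(X) = -X/4
(20534 + p(81 - 1*61)) + 22998 = (20534 - (81 - 1*61)/4) + 22998 = (20534 - (81 - 61)/4) + 22998 = (20534 - ¼*20) + 22998 = (20534 - 5) + 22998 = 20529 + 22998 = 43527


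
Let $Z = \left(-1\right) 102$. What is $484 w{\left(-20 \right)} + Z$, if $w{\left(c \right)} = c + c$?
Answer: $-19462$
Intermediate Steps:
$w{\left(c \right)} = 2 c$
$Z = -102$
$484 w{\left(-20 \right)} + Z = 484 \cdot 2 \left(-20\right) - 102 = 484 \left(-40\right) - 102 = -19360 - 102 = -19462$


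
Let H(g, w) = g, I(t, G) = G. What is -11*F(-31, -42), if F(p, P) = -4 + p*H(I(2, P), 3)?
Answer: -14278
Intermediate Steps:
F(p, P) = -4 + P*p (F(p, P) = -4 + p*P = -4 + P*p)
-11*F(-31, -42) = -11*(-4 - 42*(-31)) = -11*(-4 + 1302) = -11*1298 = -14278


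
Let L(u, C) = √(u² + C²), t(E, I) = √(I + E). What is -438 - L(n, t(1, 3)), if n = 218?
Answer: -438 - 2*√11882 ≈ -656.01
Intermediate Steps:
t(E, I) = √(E + I)
L(u, C) = √(C² + u²)
-438 - L(n, t(1, 3)) = -438 - √((√(1 + 3))² + 218²) = -438 - √((√4)² + 47524) = -438 - √(2² + 47524) = -438 - √(4 + 47524) = -438 - √47528 = -438 - 2*√11882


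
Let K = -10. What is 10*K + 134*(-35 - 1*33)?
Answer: -9212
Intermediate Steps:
10*K + 134*(-35 - 1*33) = 10*(-10) + 134*(-35 - 1*33) = -100 + 134*(-35 - 33) = -100 + 134*(-68) = -100 - 9112 = -9212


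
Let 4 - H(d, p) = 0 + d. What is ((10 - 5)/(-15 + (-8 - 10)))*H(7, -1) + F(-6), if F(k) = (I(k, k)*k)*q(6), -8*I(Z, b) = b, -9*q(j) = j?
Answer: 38/11 ≈ 3.4545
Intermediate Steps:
q(j) = -j/9
H(d, p) = 4 - d (H(d, p) = 4 - (0 + d) = 4 - d)
I(Z, b) = -b/8
F(k) = k**2/12 (F(k) = ((-k/8)*k)*(-1/9*6) = -k**2/8*(-2/3) = k**2/12)
((10 - 5)/(-15 + (-8 - 10)))*H(7, -1) + F(-6) = ((10 - 5)/(-15 + (-8 - 10)))*(4 - 1*7) + (1/12)*(-6)**2 = (5/(-15 - 18))*(4 - 7) + (1/12)*36 = (5/(-33))*(-3) + 3 = (5*(-1/33))*(-3) + 3 = -5/33*(-3) + 3 = 5/11 + 3 = 38/11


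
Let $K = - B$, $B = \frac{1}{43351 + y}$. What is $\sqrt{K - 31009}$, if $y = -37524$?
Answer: $\frac{2 i \sqrt{263219347547}}{5827} \approx 176.09 i$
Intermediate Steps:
$B = \frac{1}{5827}$ ($B = \frac{1}{43351 - 37524} = \frac{1}{5827} \approx 0.00017161$)
$K = - \frac{1}{5827}$ ($K = \left(-1\right) \frac{1}{5827} = - \frac{1}{5827} \approx -0.00017161$)
$\sqrt{K - 31009} = \sqrt{- \frac{1}{5827} - 31009} = \sqrt{- \frac{180689444}{5827}} = \frac{2 i \sqrt{263219347547}}{5827}$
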